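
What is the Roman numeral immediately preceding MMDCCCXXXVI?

MMDCCCXXXVI = 2836, so the previous integer is 2836 - 1 = 2835

MMDCCCXXXV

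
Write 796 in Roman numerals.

Convert 796 to Roman numerals:
  796 contains 1×500 (D)
  296 contains 2×100 (CC)
  96 contains 1×90 (XC)
  6 contains 1×5 (V)
  1 contains 1×1 (I)

DCCXCVI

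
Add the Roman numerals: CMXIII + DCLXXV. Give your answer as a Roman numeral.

CMXIII = 913
DCLXXV = 675
913 + 675 = 1588

MDLXXXVIII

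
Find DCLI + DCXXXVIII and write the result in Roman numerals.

DCLI = 651
DCXXXVIII = 638
651 + 638 = 1289

MCCLXXXIX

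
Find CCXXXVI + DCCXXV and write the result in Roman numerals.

CCXXXVI = 236
DCCXXV = 725
236 + 725 = 961

CMLXI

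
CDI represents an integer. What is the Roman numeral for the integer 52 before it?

CDI = 401
401 - 52 = 349

CCCXLIX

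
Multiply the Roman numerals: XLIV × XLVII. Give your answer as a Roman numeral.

XLIV = 44
XLVII = 47
44 × 47 = 2068

MMLXVIII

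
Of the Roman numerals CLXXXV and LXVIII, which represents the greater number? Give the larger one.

CLXXXV = 185
LXVIII = 68
185 is larger

CLXXXV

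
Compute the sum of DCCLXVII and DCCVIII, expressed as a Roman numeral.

DCCLXVII = 767
DCCVIII = 708
767 + 708 = 1475

MCDLXXV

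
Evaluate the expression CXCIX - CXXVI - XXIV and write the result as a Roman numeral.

CXCIX = 199, CXXVI = 126, XXIV = 24
199 - 126 = 73
73 - 24 = 49

XLIX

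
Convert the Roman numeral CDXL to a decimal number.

CDXL: CD=400, XL=40
400 + 40 = 440

440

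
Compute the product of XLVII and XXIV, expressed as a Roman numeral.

XLVII = 47
XXIV = 24
47 × 24 = 1128

MCXXVIII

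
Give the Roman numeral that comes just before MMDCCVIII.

MMDCCVIII = 2708; previous is 2707

MMDCCVII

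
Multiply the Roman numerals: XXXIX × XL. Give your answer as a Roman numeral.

XXXIX = 39
XL = 40
39 × 40 = 1560

MDLX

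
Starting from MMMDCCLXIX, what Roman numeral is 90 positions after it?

MMMDCCLXIX = 3769
3769 + 90 = 3859

MMMDCCCLIX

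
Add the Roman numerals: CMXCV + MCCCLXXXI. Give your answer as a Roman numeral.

CMXCV = 995
MCCCLXXXI = 1381
995 + 1381 = 2376

MMCCCLXXVI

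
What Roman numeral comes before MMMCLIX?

MMMCLIX = 3159, so the previous integer is 3159 - 1 = 3158

MMMCLVIII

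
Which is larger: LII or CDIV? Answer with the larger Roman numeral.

LII = 52
CDIV = 404
404 is larger

CDIV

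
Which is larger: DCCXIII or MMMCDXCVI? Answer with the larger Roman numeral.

DCCXIII = 713
MMMCDXCVI = 3496
3496 is larger

MMMCDXCVI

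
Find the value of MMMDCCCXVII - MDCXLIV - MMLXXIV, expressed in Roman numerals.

MMMDCCCXVII = 3817, MDCXLIV = 1644, MMLXXIV = 2074
3817 - 1644 = 2173
2173 - 2074 = 99

XCIX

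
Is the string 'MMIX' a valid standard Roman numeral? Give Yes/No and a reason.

'MMIX': Check the rules: uses only the symbols I, V, X, L, C, D, M; no symbol is repeated more than three times in a row; V, L and D each appear at most once; the only place a smaller symbol precedes a larger one is the allowed subtractive pair IX, the symbol right after such a pair (if any) is smaller than the pair's first symbol, and otherwise the values never increase from left to right. Value: M (1000) + M (1000) + IX (9) = 2009. So it is a valid standard Roman numeral.

Yes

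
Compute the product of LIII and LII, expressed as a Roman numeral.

LIII = 53
LII = 52
53 × 52 = 2756

MMDCCLVI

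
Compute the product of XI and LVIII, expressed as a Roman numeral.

XI = 11
LVIII = 58
11 × 58 = 638

DCXXXVIII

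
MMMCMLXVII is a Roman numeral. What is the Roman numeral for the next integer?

MMMCMLXVII = 3967; next is 3968

MMMCMLXVIII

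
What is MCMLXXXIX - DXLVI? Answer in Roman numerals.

MCMLXXXIX = 1989
DXLVI = 546
1989 - 546 = 1443

MCDXLIII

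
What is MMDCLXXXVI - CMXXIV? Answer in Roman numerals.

MMDCLXXXVI = 2686
CMXXIV = 924
2686 - 924 = 1762

MDCCLXII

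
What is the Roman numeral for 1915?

Convert 1915 to Roman numerals:
  1915 contains 1×1000 (M)
  915 contains 1×900 (CM)
  15 contains 1×10 (X)
  5 contains 1×5 (V)

MCMXV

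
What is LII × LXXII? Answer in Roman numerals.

LII = 52
LXXII = 72
52 × 72 = 3744

MMMDCCXLIV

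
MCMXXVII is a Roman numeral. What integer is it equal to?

MCMXXVII: M=1000, CM=900, X=10, X=10, V=5, I=1, I=1
1000 + 900 + 10 + 10 + 5 + 1 + 1 = 1927

1927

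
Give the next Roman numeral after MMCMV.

MMCMV = 2905, so the next integer is 2905 + 1 = 2906

MMCMVI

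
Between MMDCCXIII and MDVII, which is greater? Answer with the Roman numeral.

MMDCCXIII = 2713
MDVII = 1507
2713 is larger

MMDCCXIII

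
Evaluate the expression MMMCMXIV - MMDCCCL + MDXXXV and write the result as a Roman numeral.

MMMCMXIV = 3914, MMDCCCL = 2850, MDXXXV = 1535
3914 - 2850 = 1064
1064 + 1535 = 2599

MMDXCIX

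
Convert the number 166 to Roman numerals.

Convert 166 to Roman numerals:
  166 contains 1×100 (C)
  66 contains 1×50 (L)
  16 contains 1×10 (X)
  6 contains 1×5 (V)
  1 contains 1×1 (I)

CLXVI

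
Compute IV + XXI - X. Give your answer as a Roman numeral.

IV = 4, XXI = 21, X = 10
4 + 21 = 25
25 - 10 = 15

XV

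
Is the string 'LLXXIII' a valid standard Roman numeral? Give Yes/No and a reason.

'LLXXIII': L should not appear more than once

No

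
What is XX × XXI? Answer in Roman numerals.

XX = 20
XXI = 21
20 × 21 = 420

CDXX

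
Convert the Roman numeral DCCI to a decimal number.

DCCI: D=500, C=100, C=100, I=1
500 + 100 + 100 + 1 = 701

701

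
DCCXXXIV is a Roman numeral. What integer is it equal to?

DCCXXXIV: D=500, C=100, C=100, X=10, X=10, X=10, IV=4
500 + 100 + 100 + 10 + 10 + 10 + 4 = 734

734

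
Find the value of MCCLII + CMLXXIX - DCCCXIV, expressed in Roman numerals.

MCCLII = 1252, CMLXXIX = 979, DCCCXIV = 814
1252 + 979 = 2231
2231 - 814 = 1417

MCDXVII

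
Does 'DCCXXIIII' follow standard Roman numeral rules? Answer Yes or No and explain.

'DCCXXIIII': More than 3 consecutive I's

No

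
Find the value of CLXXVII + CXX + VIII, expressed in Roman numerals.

CLXXVII = 177, CXX = 120, VIII = 8
177 + 120 = 297
297 + 8 = 305

CCCV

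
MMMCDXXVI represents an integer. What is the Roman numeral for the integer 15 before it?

MMMCDXXVI = 3426
3426 - 15 = 3411

MMMCDXI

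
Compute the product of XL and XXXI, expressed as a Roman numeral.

XL = 40
XXXI = 31
40 × 31 = 1240

MCCXL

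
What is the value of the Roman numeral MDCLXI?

MDCLXI: M=1000, D=500, C=100, L=50, X=10, I=1
1000 + 500 + 100 + 50 + 10 + 1 = 1661

1661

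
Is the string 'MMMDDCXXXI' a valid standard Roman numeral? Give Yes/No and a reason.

'MMMDDCXXXI': D should not appear more than once

No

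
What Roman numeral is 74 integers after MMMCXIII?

MMMCXIII = 3113
3113 + 74 = 3187

MMMCLXXXVII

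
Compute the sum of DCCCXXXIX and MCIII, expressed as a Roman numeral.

DCCCXXXIX = 839
MCIII = 1103
839 + 1103 = 1942

MCMXLII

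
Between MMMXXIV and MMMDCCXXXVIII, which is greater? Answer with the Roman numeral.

MMMXXIV = 3024
MMMDCCXXXVIII = 3738
3738 is larger

MMMDCCXXXVIII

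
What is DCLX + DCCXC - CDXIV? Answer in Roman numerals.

DCLX = 660, DCCXC = 790, CDXIV = 414
660 + 790 = 1450
1450 - 414 = 1036

MXXXVI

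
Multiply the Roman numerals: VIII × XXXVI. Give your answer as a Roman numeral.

VIII = 8
XXXVI = 36
8 × 36 = 288

CCLXXXVIII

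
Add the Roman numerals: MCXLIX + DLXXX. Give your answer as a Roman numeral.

MCXLIX = 1149
DLXXX = 580
1149 + 580 = 1729

MDCCXXIX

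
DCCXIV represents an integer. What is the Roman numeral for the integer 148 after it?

DCCXIV = 714
714 + 148 = 862

DCCCLXII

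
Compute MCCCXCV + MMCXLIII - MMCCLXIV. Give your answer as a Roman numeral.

MCCCXCV = 1395, MMCXLIII = 2143, MMCCLXIV = 2264
1395 + 2143 = 3538
3538 - 2264 = 1274

MCCLXXIV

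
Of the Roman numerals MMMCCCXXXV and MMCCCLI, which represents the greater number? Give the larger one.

MMMCCCXXXV = 3335
MMCCCLI = 2351
3335 is larger

MMMCCCXXXV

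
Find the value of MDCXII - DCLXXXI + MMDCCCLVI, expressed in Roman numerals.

MDCXII = 1612, DCLXXXI = 681, MMDCCCLVI = 2856
1612 - 681 = 931
931 + 2856 = 3787

MMMDCCLXXXVII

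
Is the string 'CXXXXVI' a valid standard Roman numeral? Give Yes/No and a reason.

'CXXXXVI': More than 3 consecutive X's

No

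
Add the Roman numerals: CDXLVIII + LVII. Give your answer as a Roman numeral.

CDXLVIII = 448
LVII = 57
448 + 57 = 505

DV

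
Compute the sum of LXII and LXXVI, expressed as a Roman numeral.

LXII = 62
LXXVI = 76
62 + 76 = 138

CXXXVIII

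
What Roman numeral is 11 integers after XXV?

XXV = 25
25 + 11 = 36

XXXVI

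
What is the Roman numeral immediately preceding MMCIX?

MMCIX = 2109; previous is 2108

MMCVIII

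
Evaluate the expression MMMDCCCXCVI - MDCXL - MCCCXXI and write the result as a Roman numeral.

MMMDCCCXCVI = 3896, MDCXL = 1640, MCCCXXI = 1321
3896 - 1640 = 2256
2256 - 1321 = 935

CMXXXV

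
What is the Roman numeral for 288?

Convert 288 to Roman numerals:
  288 contains 2×100 (CC)
  88 contains 1×50 (L)
  38 contains 3×10 (XXX)
  8 contains 1×5 (V)
  3 contains 3×1 (III)

CCLXXXVIII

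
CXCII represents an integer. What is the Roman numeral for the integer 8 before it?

CXCII = 192
192 - 8 = 184

CLXXXIV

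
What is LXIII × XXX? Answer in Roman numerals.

LXIII = 63
XXX = 30
63 × 30 = 1890

MDCCCXC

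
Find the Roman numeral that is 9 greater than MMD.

MMD = 2500
2500 + 9 = 2509

MMDIX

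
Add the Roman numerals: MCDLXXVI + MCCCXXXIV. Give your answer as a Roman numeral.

MCDLXXVI = 1476
MCCCXXXIV = 1334
1476 + 1334 = 2810

MMDCCCX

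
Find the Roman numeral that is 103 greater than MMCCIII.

MMCCIII = 2203
2203 + 103 = 2306

MMCCCVI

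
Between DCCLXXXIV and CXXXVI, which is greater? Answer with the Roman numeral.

DCCLXXXIV = 784
CXXXVI = 136
784 is larger

DCCLXXXIV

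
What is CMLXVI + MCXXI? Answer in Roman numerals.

CMLXVI = 966
MCXXI = 1121
966 + 1121 = 2087

MMLXXXVII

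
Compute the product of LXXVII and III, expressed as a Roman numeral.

LXXVII = 77
III = 3
77 × 3 = 231

CCXXXI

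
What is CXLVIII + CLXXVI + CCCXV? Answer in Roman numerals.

CXLVIII = 148, CLXXVI = 176, CCCXV = 315
148 + 176 = 324
324 + 315 = 639

DCXXXIX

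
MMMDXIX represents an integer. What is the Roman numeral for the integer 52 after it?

MMMDXIX = 3519
3519 + 52 = 3571

MMMDLXXI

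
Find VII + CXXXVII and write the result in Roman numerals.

VII = 7
CXXXVII = 137
7 + 137 = 144

CXLIV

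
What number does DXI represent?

DXI: D=500, X=10, I=1
500 + 10 + 1 = 511

511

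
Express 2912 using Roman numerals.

Convert 2912 to Roman numerals:
  2912 contains 2×1000 (MM)
  912 contains 1×900 (CM)
  12 contains 1×10 (X)
  2 contains 2×1 (II)

MMCMXII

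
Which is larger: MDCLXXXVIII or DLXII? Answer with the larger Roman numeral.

MDCLXXXVIII = 1688
DLXII = 562
1688 is larger

MDCLXXXVIII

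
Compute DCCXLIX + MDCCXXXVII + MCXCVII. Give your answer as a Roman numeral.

DCCXLIX = 749, MDCCXXXVII = 1737, MCXCVII = 1197
749 + 1737 = 2486
2486 + 1197 = 3683

MMMDCLXXXIII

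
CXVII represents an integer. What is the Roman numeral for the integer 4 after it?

CXVII = 117
117 + 4 = 121

CXXI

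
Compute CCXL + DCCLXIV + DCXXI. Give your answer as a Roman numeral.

CCXL = 240, DCCLXIV = 764, DCXXI = 621
240 + 764 = 1004
1004 + 621 = 1625

MDCXXV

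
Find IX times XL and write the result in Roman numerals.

IX = 9
XL = 40
9 × 40 = 360

CCCLX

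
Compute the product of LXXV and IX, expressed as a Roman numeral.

LXXV = 75
IX = 9
75 × 9 = 675

DCLXXV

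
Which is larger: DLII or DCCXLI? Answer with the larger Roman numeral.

DLII = 552
DCCXLI = 741
741 is larger

DCCXLI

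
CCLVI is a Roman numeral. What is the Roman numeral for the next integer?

CCLVI = 256; next is 257

CCLVII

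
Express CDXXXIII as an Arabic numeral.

CDXXXIII: CD=400, X=10, X=10, X=10, I=1, I=1, I=1
400 + 10 + 10 + 10 + 1 + 1 + 1 = 433

433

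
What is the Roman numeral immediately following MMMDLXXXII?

MMMDLXXXII = 3582, so the next integer is 3582 + 1 = 3583

MMMDLXXXIII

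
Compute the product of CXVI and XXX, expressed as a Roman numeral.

CXVI = 116
XXX = 30
116 × 30 = 3480

MMMCDLXXX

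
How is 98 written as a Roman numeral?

Convert 98 to Roman numerals:
  98 contains 1×90 (XC)
  8 contains 1×5 (V)
  3 contains 3×1 (III)

XCVIII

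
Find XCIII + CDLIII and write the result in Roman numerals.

XCIII = 93
CDLIII = 453
93 + 453 = 546

DXLVI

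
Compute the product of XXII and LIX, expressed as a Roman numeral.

XXII = 22
LIX = 59
22 × 59 = 1298

MCCXCVIII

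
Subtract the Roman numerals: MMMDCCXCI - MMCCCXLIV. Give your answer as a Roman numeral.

MMMDCCXCI = 3791
MMCCCXLIV = 2344
3791 - 2344 = 1447

MCDXLVII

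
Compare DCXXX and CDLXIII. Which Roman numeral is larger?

DCXXX = 630
CDLXIII = 463
630 is larger

DCXXX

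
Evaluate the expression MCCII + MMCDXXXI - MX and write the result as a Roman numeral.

MCCII = 1202, MMCDXXXI = 2431, MX = 1010
1202 + 2431 = 3633
3633 - 1010 = 2623

MMDCXXIII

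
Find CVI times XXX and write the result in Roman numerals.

CVI = 106
XXX = 30
106 × 30 = 3180

MMMCLXXX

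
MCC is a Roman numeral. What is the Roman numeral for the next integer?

MCC = 1200; next is 1201

MCCI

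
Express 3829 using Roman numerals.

Convert 3829 to Roman numerals:
  3829 contains 3×1000 (MMM)
  829 contains 1×500 (D)
  329 contains 3×100 (CCC)
  29 contains 2×10 (XX)
  9 contains 1×9 (IX)

MMMDCCCXXIX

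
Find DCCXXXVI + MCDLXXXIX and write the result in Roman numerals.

DCCXXXVI = 736
MCDLXXXIX = 1489
736 + 1489 = 2225

MMCCXXV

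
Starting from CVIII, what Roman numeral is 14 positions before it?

CVIII = 108
108 - 14 = 94

XCIV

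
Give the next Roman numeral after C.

C = 100; next is 101

CI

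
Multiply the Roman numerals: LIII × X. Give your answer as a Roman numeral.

LIII = 53
X = 10
53 × 10 = 530

DXXX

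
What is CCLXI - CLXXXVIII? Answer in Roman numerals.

CCLXI = 261
CLXXXVIII = 188
261 - 188 = 73

LXXIII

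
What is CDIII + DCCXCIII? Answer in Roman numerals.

CDIII = 403
DCCXCIII = 793
403 + 793 = 1196

MCXCVI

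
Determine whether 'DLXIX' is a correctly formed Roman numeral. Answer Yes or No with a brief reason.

'DLXIX': Check the rules: uses only the symbols I, V, X, L, C, D, M; no symbol is repeated more than three times in a row; V, L and D each appear at most once; the only place a smaller symbol precedes a larger one is the allowed subtractive pair IX, the symbol right after such a pair (if any) is smaller than the pair's first symbol, and otherwise the values never increase from left to right. Value: D (500) + L (50) + X (10) + IX (9) = 569. So it is a valid standard Roman numeral.

Yes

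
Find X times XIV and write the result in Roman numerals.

X = 10
XIV = 14
10 × 14 = 140

CXL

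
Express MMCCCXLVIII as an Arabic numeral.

MMCCCXLVIII: M=1000, M=1000, C=100, C=100, C=100, XL=40, V=5, I=1, I=1, I=1
1000 + 1000 + 100 + 100 + 100 + 40 + 5 + 1 + 1 + 1 = 2348

2348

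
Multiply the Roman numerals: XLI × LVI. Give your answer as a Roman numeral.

XLI = 41
LVI = 56
41 × 56 = 2296

MMCCXCVI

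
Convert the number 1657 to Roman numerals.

Convert 1657 to Roman numerals:
  1657 contains 1×1000 (M)
  657 contains 1×500 (D)
  157 contains 1×100 (C)
  57 contains 1×50 (L)
  7 contains 1×5 (V)
  2 contains 2×1 (II)

MDCLVII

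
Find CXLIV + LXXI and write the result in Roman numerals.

CXLIV = 144
LXXI = 71
144 + 71 = 215

CCXV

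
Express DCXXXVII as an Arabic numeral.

DCXXXVII: D=500, C=100, X=10, X=10, X=10, V=5, I=1, I=1
500 + 100 + 10 + 10 + 10 + 5 + 1 + 1 = 637

637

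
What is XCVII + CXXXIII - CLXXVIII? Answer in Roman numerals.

XCVII = 97, CXXXIII = 133, CLXXVIII = 178
97 + 133 = 230
230 - 178 = 52

LII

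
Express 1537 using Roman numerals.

Convert 1537 to Roman numerals:
  1537 contains 1×1000 (M)
  537 contains 1×500 (D)
  37 contains 3×10 (XXX)
  7 contains 1×5 (V)
  2 contains 2×1 (II)

MDXXXVII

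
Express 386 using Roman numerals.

Convert 386 to Roman numerals:
  386 contains 3×100 (CCC)
  86 contains 1×50 (L)
  36 contains 3×10 (XXX)
  6 contains 1×5 (V)
  1 contains 1×1 (I)

CCCLXXXVI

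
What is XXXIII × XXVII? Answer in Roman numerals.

XXXIII = 33
XXVII = 27
33 × 27 = 891

DCCCXCI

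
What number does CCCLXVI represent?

CCCLXVI: C=100, C=100, C=100, L=50, X=10, V=5, I=1
100 + 100 + 100 + 50 + 10 + 5 + 1 = 366

366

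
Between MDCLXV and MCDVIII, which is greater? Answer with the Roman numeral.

MDCLXV = 1665
MCDVIII = 1408
1665 is larger

MDCLXV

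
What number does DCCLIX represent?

DCCLIX: D=500, C=100, C=100, L=50, IX=9
500 + 100 + 100 + 50 + 9 = 759

759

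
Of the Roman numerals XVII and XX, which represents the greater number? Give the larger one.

XVII = 17
XX = 20
20 is larger

XX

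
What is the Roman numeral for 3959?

Convert 3959 to Roman numerals:
  3959 contains 3×1000 (MMM)
  959 contains 1×900 (CM)
  59 contains 1×50 (L)
  9 contains 1×9 (IX)

MMMCMLIX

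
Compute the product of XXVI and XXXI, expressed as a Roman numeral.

XXVI = 26
XXXI = 31
26 × 31 = 806

DCCCVI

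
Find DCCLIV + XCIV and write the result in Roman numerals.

DCCLIV = 754
XCIV = 94
754 + 94 = 848

DCCCXLVIII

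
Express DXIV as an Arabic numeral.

DXIV: D=500, X=10, IV=4
500 + 10 + 4 = 514

514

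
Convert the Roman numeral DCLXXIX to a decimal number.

DCLXXIX: D=500, C=100, L=50, X=10, X=10, IX=9
500 + 100 + 50 + 10 + 10 + 9 = 679

679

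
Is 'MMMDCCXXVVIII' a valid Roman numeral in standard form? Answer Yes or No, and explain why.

'MMMDCCXXVVIII': V should not appear more than once

No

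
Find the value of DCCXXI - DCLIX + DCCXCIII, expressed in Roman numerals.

DCCXXI = 721, DCLIX = 659, DCCXCIII = 793
721 - 659 = 62
62 + 793 = 855

DCCCLV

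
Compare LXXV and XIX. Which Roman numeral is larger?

LXXV = 75
XIX = 19
75 is larger

LXXV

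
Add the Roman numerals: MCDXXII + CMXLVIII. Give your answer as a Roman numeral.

MCDXXII = 1422
CMXLVIII = 948
1422 + 948 = 2370

MMCCCLXX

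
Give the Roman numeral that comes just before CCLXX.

CCLXX = 270; previous is 269

CCLXIX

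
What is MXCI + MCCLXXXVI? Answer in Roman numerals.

MXCI = 1091
MCCLXXXVI = 1286
1091 + 1286 = 2377

MMCCCLXXVII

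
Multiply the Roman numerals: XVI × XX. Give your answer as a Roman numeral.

XVI = 16
XX = 20
16 × 20 = 320

CCCXX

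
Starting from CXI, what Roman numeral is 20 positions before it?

CXI = 111
111 - 20 = 91

XCI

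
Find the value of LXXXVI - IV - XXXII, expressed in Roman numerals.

LXXXVI = 86, IV = 4, XXXII = 32
86 - 4 = 82
82 - 32 = 50

L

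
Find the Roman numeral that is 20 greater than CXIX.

CXIX = 119
119 + 20 = 139

CXXXIX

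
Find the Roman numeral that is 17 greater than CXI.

CXI = 111
111 + 17 = 128

CXXVIII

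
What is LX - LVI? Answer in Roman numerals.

LX = 60
LVI = 56
60 - 56 = 4

IV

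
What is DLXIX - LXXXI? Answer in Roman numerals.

DLXIX = 569
LXXXI = 81
569 - 81 = 488

CDLXXXVIII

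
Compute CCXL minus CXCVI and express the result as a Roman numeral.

CCXL = 240
CXCVI = 196
240 - 196 = 44

XLIV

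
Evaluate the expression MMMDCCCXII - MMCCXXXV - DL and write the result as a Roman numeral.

MMMDCCCXII = 3812, MMCCXXXV = 2235, DL = 550
3812 - 2235 = 1577
1577 - 550 = 1027

MXXVII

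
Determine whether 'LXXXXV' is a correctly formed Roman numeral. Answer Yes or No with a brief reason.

'LXXXXV': More than 3 consecutive X's

No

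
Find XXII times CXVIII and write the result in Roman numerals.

XXII = 22
CXVIII = 118
22 × 118 = 2596

MMDXCVI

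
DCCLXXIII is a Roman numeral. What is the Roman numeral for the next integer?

DCCLXXIII = 773; next is 774

DCCLXXIV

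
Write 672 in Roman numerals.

Convert 672 to Roman numerals:
  672 contains 1×500 (D)
  172 contains 1×100 (C)
  72 contains 1×50 (L)
  22 contains 2×10 (XX)
  2 contains 2×1 (II)

DCLXXII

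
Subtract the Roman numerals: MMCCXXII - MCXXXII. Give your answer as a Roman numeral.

MMCCXXII = 2222
MCXXXII = 1132
2222 - 1132 = 1090

MXC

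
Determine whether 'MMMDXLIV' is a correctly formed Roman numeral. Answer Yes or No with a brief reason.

'MMMDXLIV': Check the rules: uses only the symbols I, V, X, L, C, D, M; no symbol is repeated more than three times in a row; V, L and D each appear at most once; the only places a smaller symbol precedes a larger one are the allowed subtractive pairs XL, IV, the symbol right after such a pair (if any) is smaller than the pair's first symbol, and otherwise the values never increase from left to right. Value: M (1000) + M (1000) + M (1000) + D (500) + XL (40) + IV (4) = 3544. So it is a valid standard Roman numeral.

Yes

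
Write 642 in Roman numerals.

Convert 642 to Roman numerals:
  642 contains 1×500 (D)
  142 contains 1×100 (C)
  42 contains 1×40 (XL)
  2 contains 2×1 (II)

DCXLII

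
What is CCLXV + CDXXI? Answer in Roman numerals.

CCLXV = 265
CDXXI = 421
265 + 421 = 686

DCLXXXVI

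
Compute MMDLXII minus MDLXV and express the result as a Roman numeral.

MMDLXII = 2562
MDLXV = 1565
2562 - 1565 = 997

CMXCVII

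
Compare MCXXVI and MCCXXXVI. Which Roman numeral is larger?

MCXXVI = 1126
MCCXXXVI = 1236
1236 is larger

MCCXXXVI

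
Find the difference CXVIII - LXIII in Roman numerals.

CXVIII = 118
LXIII = 63
118 - 63 = 55

LV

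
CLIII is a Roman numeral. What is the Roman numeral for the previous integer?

CLIII = 153, so the previous integer is 153 - 1 = 152

CLII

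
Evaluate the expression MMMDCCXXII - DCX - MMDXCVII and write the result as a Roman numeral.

MMMDCCXXII = 3722, DCX = 610, MMDXCVII = 2597
3722 - 610 = 3112
3112 - 2597 = 515

DXV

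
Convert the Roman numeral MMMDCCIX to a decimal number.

MMMDCCIX: M=1000, M=1000, M=1000, D=500, C=100, C=100, IX=9
1000 + 1000 + 1000 + 500 + 100 + 100 + 9 = 3709

3709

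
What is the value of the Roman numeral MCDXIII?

MCDXIII: M=1000, CD=400, X=10, I=1, I=1, I=1
1000 + 400 + 10 + 1 + 1 + 1 = 1413

1413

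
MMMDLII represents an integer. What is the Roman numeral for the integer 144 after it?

MMMDLII = 3552
3552 + 144 = 3696

MMMDCXCVI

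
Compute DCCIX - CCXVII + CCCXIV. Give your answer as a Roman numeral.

DCCIX = 709, CCXVII = 217, CCCXIV = 314
709 - 217 = 492
492 + 314 = 806

DCCCVI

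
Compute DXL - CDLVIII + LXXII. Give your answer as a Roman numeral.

DXL = 540, CDLVIII = 458, LXXII = 72
540 - 458 = 82
82 + 72 = 154

CLIV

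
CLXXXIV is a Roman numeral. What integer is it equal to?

CLXXXIV: C=100, L=50, X=10, X=10, X=10, IV=4
100 + 50 + 10 + 10 + 10 + 4 = 184

184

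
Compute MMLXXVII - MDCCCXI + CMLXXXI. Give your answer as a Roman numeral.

MMLXXVII = 2077, MDCCCXI = 1811, CMLXXXI = 981
2077 - 1811 = 266
266 + 981 = 1247

MCCXLVII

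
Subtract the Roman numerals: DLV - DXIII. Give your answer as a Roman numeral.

DLV = 555
DXIII = 513
555 - 513 = 42

XLII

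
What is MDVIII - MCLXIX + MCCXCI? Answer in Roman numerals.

MDVIII = 1508, MCLXIX = 1169, MCCXCI = 1291
1508 - 1169 = 339
339 + 1291 = 1630

MDCXXX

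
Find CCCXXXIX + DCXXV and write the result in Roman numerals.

CCCXXXIX = 339
DCXXV = 625
339 + 625 = 964

CMLXIV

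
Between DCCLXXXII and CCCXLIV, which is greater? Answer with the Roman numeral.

DCCLXXXII = 782
CCCXLIV = 344
782 is larger

DCCLXXXII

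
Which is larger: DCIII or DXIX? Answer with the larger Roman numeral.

DCIII = 603
DXIX = 519
603 is larger

DCIII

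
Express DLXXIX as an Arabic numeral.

DLXXIX: D=500, L=50, X=10, X=10, IX=9
500 + 50 + 10 + 10 + 9 = 579

579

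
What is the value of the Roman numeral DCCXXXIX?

DCCXXXIX: D=500, C=100, C=100, X=10, X=10, X=10, IX=9
500 + 100 + 100 + 10 + 10 + 10 + 9 = 739

739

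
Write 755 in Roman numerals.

Convert 755 to Roman numerals:
  755 contains 1×500 (D)
  255 contains 2×100 (CC)
  55 contains 1×50 (L)
  5 contains 1×5 (V)

DCCLV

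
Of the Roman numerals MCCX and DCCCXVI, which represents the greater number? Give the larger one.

MCCX = 1210
DCCCXVI = 816
1210 is larger

MCCX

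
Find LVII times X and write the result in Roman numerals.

LVII = 57
X = 10
57 × 10 = 570

DLXX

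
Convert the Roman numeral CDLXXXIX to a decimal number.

CDLXXXIX: CD=400, L=50, X=10, X=10, X=10, IX=9
400 + 50 + 10 + 10 + 10 + 9 = 489

489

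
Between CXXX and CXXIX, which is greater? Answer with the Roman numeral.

CXXX = 130
CXXIX = 129
130 is larger

CXXX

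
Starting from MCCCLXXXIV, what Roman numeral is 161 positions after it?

MCCCLXXXIV = 1384
1384 + 161 = 1545

MDXLV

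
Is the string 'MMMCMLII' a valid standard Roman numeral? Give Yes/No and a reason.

'MMMCMLII': Check the rules: uses only the symbols I, V, X, L, C, D, M; no symbol is repeated more than three times in a row; V, L and D each appear at most once; the only place a smaller symbol precedes a larger one is the allowed subtractive pair CM, the symbol right after such a pair (if any) is smaller than the pair's first symbol, and otherwise the values never increase from left to right. Value: M (1000) + M (1000) + M (1000) + CM (900) + L (50) + I (1) + I (1) = 3952. So it is a valid standard Roman numeral.

Yes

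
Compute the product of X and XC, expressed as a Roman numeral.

X = 10
XC = 90
10 × 90 = 900

CM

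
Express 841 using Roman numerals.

Convert 841 to Roman numerals:
  841 contains 1×500 (D)
  341 contains 3×100 (CCC)
  41 contains 1×40 (XL)
  1 contains 1×1 (I)

DCCCXLI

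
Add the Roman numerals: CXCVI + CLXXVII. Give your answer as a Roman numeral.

CXCVI = 196
CLXXVII = 177
196 + 177 = 373

CCCLXXIII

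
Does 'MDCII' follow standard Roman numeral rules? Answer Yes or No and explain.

'MDCII': Check the rules: uses only the symbols I, V, X, L, C, D, M; no symbol is repeated more than three times in a row; V, L and D each appear at most once; no smaller symbol precedes a larger one (values never increase from left to right). Value: M (1000) + D (500) + C (100) + I (1) + I (1) = 1602. So it is a valid standard Roman numeral.

Yes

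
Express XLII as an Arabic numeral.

XLII: XL=40, I=1, I=1
40 + 1 + 1 = 42

42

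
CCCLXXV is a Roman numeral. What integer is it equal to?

CCCLXXV: C=100, C=100, C=100, L=50, X=10, X=10, V=5
100 + 100 + 100 + 50 + 10 + 10 + 5 = 375

375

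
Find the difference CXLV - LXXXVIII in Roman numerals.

CXLV = 145
LXXXVIII = 88
145 - 88 = 57

LVII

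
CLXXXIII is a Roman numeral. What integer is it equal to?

CLXXXIII: C=100, L=50, X=10, X=10, X=10, I=1, I=1, I=1
100 + 50 + 10 + 10 + 10 + 1 + 1 + 1 = 183

183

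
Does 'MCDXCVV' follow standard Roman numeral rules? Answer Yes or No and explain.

'MCDXCVV': V should not appear more than once

No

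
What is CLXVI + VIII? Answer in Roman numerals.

CLXVI = 166
VIII = 8
166 + 8 = 174

CLXXIV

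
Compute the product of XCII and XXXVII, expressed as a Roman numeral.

XCII = 92
XXXVII = 37
92 × 37 = 3404

MMMCDIV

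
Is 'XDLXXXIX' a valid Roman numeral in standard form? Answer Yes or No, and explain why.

'XDLXXXIX': Invalid subtractive combination: XD

No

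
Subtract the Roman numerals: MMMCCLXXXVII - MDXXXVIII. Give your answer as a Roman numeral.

MMMCCLXXXVII = 3287
MDXXXVIII = 1538
3287 - 1538 = 1749

MDCCXLIX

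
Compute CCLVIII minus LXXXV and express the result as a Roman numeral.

CCLVIII = 258
LXXXV = 85
258 - 85 = 173

CLXXIII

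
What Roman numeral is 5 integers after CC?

CC = 200
200 + 5 = 205

CCV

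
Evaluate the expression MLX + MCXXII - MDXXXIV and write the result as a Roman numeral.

MLX = 1060, MCXXII = 1122, MDXXXIV = 1534
1060 + 1122 = 2182
2182 - 1534 = 648

DCXLVIII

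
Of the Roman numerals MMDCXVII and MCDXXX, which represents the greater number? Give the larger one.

MMDCXVII = 2617
MCDXXX = 1430
2617 is larger

MMDCXVII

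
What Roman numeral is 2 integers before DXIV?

DXIV = 514
514 - 2 = 512

DXII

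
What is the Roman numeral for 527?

Convert 527 to Roman numerals:
  527 contains 1×500 (D)
  27 contains 2×10 (XX)
  7 contains 1×5 (V)
  2 contains 2×1 (II)

DXXVII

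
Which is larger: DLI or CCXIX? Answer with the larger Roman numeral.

DLI = 551
CCXIX = 219
551 is larger

DLI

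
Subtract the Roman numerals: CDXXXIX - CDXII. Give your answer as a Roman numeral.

CDXXXIX = 439
CDXII = 412
439 - 412 = 27

XXVII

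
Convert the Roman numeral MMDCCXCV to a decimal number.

MMDCCXCV: M=1000, M=1000, D=500, C=100, C=100, XC=90, V=5
1000 + 1000 + 500 + 100 + 100 + 90 + 5 = 2795

2795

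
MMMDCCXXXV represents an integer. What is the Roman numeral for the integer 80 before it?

MMMDCCXXXV = 3735
3735 - 80 = 3655

MMMDCLV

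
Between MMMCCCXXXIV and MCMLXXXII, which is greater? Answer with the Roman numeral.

MMMCCCXXXIV = 3334
MCMLXXXII = 1982
3334 is larger

MMMCCCXXXIV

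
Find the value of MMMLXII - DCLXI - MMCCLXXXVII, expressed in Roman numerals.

MMMLXII = 3062, DCLXI = 661, MMCCLXXXVII = 2287
3062 - 661 = 2401
2401 - 2287 = 114

CXIV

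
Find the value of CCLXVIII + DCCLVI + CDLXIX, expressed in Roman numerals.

CCLXVIII = 268, DCCLVI = 756, CDLXIX = 469
268 + 756 = 1024
1024 + 469 = 1493

MCDXCIII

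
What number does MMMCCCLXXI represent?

MMMCCCLXXI: M=1000, M=1000, M=1000, C=100, C=100, C=100, L=50, X=10, X=10, I=1
1000 + 1000 + 1000 + 100 + 100 + 100 + 50 + 10 + 10 + 1 = 3371

3371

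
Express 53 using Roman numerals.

Convert 53 to Roman numerals:
  53 contains 1×50 (L)
  3 contains 3×1 (III)

LIII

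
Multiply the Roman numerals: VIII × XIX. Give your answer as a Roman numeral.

VIII = 8
XIX = 19
8 × 19 = 152

CLII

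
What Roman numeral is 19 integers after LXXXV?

LXXXV = 85
85 + 19 = 104

CIV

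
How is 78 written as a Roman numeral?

Convert 78 to Roman numerals:
  78 contains 1×50 (L)
  28 contains 2×10 (XX)
  8 contains 1×5 (V)
  3 contains 3×1 (III)

LXXVIII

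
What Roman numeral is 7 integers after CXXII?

CXXII = 122
122 + 7 = 129

CXXIX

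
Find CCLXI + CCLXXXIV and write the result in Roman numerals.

CCLXI = 261
CCLXXXIV = 284
261 + 284 = 545

DXLV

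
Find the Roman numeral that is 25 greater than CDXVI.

CDXVI = 416
416 + 25 = 441

CDXLI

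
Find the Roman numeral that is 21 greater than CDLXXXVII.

CDLXXXVII = 487
487 + 21 = 508

DVIII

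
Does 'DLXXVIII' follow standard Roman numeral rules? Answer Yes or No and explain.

'DLXXVIII': Check the rules: uses only the symbols I, V, X, L, C, D, M; no symbol is repeated more than three times in a row; V, L and D each appear at most once; no smaller symbol precedes a larger one (values never increase from left to right). Value: D (500) + L (50) + X (10) + X (10) + V (5) + I (1) + I (1) + I (1) = 578. So it is a valid standard Roman numeral.

Yes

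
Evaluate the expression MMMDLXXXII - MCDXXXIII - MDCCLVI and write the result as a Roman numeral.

MMMDLXXXII = 3582, MCDXXXIII = 1433, MDCCLVI = 1756
3582 - 1433 = 2149
2149 - 1756 = 393

CCCXCIII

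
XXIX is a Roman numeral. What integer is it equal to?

XXIX: X=10, X=10, IX=9
10 + 10 + 9 = 29

29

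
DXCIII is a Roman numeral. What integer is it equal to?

DXCIII: D=500, XC=90, I=1, I=1, I=1
500 + 90 + 1 + 1 + 1 = 593

593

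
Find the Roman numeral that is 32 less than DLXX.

DLXX = 570
570 - 32 = 538

DXXXVIII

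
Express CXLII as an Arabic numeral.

CXLII: C=100, XL=40, I=1, I=1
100 + 40 + 1 + 1 = 142

142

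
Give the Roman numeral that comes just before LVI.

LVI = 56, so the previous integer is 56 - 1 = 55

LV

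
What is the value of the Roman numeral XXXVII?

XXXVII: X=10, X=10, X=10, V=5, I=1, I=1
10 + 10 + 10 + 5 + 1 + 1 = 37

37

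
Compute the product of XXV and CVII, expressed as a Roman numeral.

XXV = 25
CVII = 107
25 × 107 = 2675

MMDCLXXV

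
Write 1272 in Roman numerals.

Convert 1272 to Roman numerals:
  1272 contains 1×1000 (M)
  272 contains 2×100 (CC)
  72 contains 1×50 (L)
  22 contains 2×10 (XX)
  2 contains 2×1 (II)

MCCLXXII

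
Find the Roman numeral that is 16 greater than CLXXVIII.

CLXXVIII = 178
178 + 16 = 194

CXCIV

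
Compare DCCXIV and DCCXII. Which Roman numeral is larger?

DCCXIV = 714
DCCXII = 712
714 is larger

DCCXIV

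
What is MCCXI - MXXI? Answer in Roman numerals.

MCCXI = 1211
MXXI = 1021
1211 - 1021 = 190

CXC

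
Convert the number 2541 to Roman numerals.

Convert 2541 to Roman numerals:
  2541 contains 2×1000 (MM)
  541 contains 1×500 (D)
  41 contains 1×40 (XL)
  1 contains 1×1 (I)

MMDXLI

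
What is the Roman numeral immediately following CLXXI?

CLXXI = 171; next is 172

CLXXII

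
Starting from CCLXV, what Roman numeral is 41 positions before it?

CCLXV = 265
265 - 41 = 224

CCXXIV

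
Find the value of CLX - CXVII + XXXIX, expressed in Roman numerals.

CLX = 160, CXVII = 117, XXXIX = 39
160 - 117 = 43
43 + 39 = 82

LXXXII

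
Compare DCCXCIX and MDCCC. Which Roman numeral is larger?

DCCXCIX = 799
MDCCC = 1800
1800 is larger

MDCCC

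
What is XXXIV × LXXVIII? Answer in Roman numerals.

XXXIV = 34
LXXVIII = 78
34 × 78 = 2652

MMDCLII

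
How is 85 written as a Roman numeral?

Convert 85 to Roman numerals:
  85 contains 1×50 (L)
  35 contains 3×10 (XXX)
  5 contains 1×5 (V)

LXXXV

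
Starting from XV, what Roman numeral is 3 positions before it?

XV = 15
15 - 3 = 12

XII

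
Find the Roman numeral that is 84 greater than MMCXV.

MMCXV = 2115
2115 + 84 = 2199

MMCXCIX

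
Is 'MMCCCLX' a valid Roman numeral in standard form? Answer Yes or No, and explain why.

'MMCCCLX': Check the rules: uses only the symbols I, V, X, L, C, D, M; no symbol is repeated more than three times in a row; V, L and D each appear at most once; no smaller symbol precedes a larger one (values never increase from left to right). Value: M (1000) + M (1000) + C (100) + C (100) + C (100) + L (50) + X (10) = 2360. So it is a valid standard Roman numeral.

Yes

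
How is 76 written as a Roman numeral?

Convert 76 to Roman numerals:
  76 contains 1×50 (L)
  26 contains 2×10 (XX)
  6 contains 1×5 (V)
  1 contains 1×1 (I)

LXXVI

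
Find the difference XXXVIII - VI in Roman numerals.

XXXVIII = 38
VI = 6
38 - 6 = 32

XXXII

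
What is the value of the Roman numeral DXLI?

DXLI: D=500, XL=40, I=1
500 + 40 + 1 = 541

541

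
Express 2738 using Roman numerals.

Convert 2738 to Roman numerals:
  2738 contains 2×1000 (MM)
  738 contains 1×500 (D)
  238 contains 2×100 (CC)
  38 contains 3×10 (XXX)
  8 contains 1×5 (V)
  3 contains 3×1 (III)

MMDCCXXXVIII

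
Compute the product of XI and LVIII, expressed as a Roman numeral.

XI = 11
LVIII = 58
11 × 58 = 638

DCXXXVIII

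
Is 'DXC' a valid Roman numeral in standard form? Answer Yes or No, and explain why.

'DXC': Check the rules: uses only the symbols I, V, X, L, C, D, M; no symbol is repeated more than three times in a row; V, L and D each appear at most once; the only place a smaller symbol precedes a larger one is the allowed subtractive pair XC, the symbol right after such a pair (if any) is smaller than the pair's first symbol, and otherwise the values never increase from left to right. Value: D (500) + XC (90) = 590. So it is a valid standard Roman numeral.

Yes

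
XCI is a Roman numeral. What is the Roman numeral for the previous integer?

XCI = 91; previous is 90

XC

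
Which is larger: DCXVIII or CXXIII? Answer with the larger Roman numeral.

DCXVIII = 618
CXXIII = 123
618 is larger

DCXVIII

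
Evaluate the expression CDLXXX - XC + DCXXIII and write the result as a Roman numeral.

CDLXXX = 480, XC = 90, DCXXIII = 623
480 - 90 = 390
390 + 623 = 1013

MXIII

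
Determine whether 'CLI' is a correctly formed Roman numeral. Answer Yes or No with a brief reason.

'CLI': Check the rules: uses only the symbols I, V, X, L, C, D, M; no symbol is repeated more than three times in a row; V, L and D each appear at most once; no smaller symbol precedes a larger one (values never increase from left to right). Value: C (100) + L (50) + I (1) = 151. So it is a valid standard Roman numeral.

Yes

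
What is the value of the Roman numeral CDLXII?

CDLXII: CD=400, L=50, X=10, I=1, I=1
400 + 50 + 10 + 1 + 1 = 462

462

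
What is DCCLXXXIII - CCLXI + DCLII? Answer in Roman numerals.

DCCLXXXIII = 783, CCLXI = 261, DCLII = 652
783 - 261 = 522
522 + 652 = 1174

MCLXXIV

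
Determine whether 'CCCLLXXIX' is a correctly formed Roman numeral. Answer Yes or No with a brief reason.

'CCCLLXXIX': L should not appear more than once

No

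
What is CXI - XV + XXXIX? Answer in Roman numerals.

CXI = 111, XV = 15, XXXIX = 39
111 - 15 = 96
96 + 39 = 135

CXXXV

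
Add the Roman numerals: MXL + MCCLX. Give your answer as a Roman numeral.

MXL = 1040
MCCLX = 1260
1040 + 1260 = 2300

MMCCC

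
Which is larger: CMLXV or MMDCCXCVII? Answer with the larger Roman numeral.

CMLXV = 965
MMDCCXCVII = 2797
2797 is larger

MMDCCXCVII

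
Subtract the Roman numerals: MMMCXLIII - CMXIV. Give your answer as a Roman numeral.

MMMCXLIII = 3143
CMXIV = 914
3143 - 914 = 2229

MMCCXXIX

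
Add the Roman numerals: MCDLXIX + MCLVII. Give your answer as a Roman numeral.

MCDLXIX = 1469
MCLVII = 1157
1469 + 1157 = 2626

MMDCXXVI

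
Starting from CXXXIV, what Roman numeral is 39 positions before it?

CXXXIV = 134
134 - 39 = 95

XCV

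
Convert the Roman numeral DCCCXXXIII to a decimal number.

DCCCXXXIII: D=500, C=100, C=100, C=100, X=10, X=10, X=10, I=1, I=1, I=1
500 + 100 + 100 + 100 + 10 + 10 + 10 + 1 + 1 + 1 = 833

833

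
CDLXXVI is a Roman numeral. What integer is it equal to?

CDLXXVI: CD=400, L=50, X=10, X=10, V=5, I=1
400 + 50 + 10 + 10 + 5 + 1 = 476

476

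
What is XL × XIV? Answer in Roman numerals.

XL = 40
XIV = 14
40 × 14 = 560

DLX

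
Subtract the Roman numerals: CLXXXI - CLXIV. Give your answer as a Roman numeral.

CLXXXI = 181
CLXIV = 164
181 - 164 = 17

XVII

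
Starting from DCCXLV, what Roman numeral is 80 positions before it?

DCCXLV = 745
745 - 80 = 665

DCLXV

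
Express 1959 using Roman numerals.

Convert 1959 to Roman numerals:
  1959 contains 1×1000 (M)
  959 contains 1×900 (CM)
  59 contains 1×50 (L)
  9 contains 1×9 (IX)

MCMLIX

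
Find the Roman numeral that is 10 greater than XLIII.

XLIII = 43
43 + 10 = 53

LIII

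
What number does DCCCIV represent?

DCCCIV: D=500, C=100, C=100, C=100, IV=4
500 + 100 + 100 + 100 + 4 = 804

804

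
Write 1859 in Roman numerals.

Convert 1859 to Roman numerals:
  1859 contains 1×1000 (M)
  859 contains 1×500 (D)
  359 contains 3×100 (CCC)
  59 contains 1×50 (L)
  9 contains 1×9 (IX)

MDCCCLIX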